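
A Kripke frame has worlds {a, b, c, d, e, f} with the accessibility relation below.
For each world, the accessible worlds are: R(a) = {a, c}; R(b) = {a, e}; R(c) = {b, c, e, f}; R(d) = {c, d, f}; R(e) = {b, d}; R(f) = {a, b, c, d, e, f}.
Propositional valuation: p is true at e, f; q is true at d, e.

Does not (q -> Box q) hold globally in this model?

Let φ = not (q -> Box q). Evaluate φ at each world:
  a (successors {a, c}): φ is false.
  b (successors {a, e}): φ is false.
  c (successors {b, c, e, f}): φ is false.
  d (successors {c, d, f}): φ is true.
  e (successors {b, d}): φ is true.
  f (successors {a, b, c, d, e, f}): φ is false.
Detail at a (counterexample):
  At a: q -> Box q is true, so not (q -> Box q) is false.
    At a: q is false, Box q is false, so q -> Box q is true.
      At a: Box q requires q at every successor {a, c}.
        q fails at a, so Box q is false at a.

No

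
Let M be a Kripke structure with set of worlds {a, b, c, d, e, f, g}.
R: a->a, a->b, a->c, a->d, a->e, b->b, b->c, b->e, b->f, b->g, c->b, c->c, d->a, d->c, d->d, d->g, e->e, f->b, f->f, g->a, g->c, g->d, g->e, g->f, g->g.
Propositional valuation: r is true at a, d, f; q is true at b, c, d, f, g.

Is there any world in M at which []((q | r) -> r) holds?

Recall that []ψ holds at a world iff ψ holds at every accessible world, and <>ψ holds iff ψ holds at some accessible world.
Let φ = []((q | r) -> r). Evaluate φ at each world:
  a (successors {a, b, c, d, e}): φ is false.
  b (successors {b, c, e, f, g}): φ is false.
  c (successors {b, c}): φ is false.
  d (successors {a, c, d, g}): φ is false.
  e (successors {e}): φ is true.
  f (successors {b, f}): φ is false.
  g (successors {a, c, d, e, f, g}): φ is false.
Detail at e (witness):
  At e: []((q | r) -> r) requires (q | r) -> r at every successor {e}.
    At e: (q | r) -> r is true.
  So []((q | r) -> r) is true at e.

Yes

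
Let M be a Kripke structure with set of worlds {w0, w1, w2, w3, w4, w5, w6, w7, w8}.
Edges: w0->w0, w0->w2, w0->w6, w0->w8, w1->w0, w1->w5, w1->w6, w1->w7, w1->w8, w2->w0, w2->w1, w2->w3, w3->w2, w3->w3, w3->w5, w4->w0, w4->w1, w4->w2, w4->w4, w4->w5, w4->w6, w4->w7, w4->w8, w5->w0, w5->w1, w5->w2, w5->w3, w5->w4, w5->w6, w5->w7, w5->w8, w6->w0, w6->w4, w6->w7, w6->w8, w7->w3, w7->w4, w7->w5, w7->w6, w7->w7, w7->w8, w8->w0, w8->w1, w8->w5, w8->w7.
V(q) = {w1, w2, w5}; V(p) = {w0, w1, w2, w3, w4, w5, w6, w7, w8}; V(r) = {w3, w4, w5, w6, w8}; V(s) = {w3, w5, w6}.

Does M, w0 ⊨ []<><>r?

Yes

At w0: []<><>r requires <><>r at every successor {w0, w2, w6, w8}.
  At w0: <><>r is true.
  At w2: <><>r is true.
  At w6: <><>r is true.
  At w8: <><>r is true.
So []<><>r is true at w0.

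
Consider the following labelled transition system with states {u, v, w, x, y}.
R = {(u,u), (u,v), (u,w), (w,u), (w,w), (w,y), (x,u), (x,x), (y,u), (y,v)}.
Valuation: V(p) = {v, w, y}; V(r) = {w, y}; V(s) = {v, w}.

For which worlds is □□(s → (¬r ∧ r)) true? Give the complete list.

v

Recall that □ψ holds at a world iff ψ holds at every accessible world, and ◇ψ holds iff ψ holds at some accessible world.
Let φ = □□(s → (¬r ∧ r)). Evaluate φ at each world:
  u (successors {u, v, w}): φ is false.
  v (successors ∅): φ is true.
  w (successors {u, w, y}): φ is false.
  x (successors {u, x}): φ is false.
  y (successors {u, v}): φ is false.
For instance, at w:
  At w: □□(s → (¬r ∧ r)) requires □(s → (¬r ∧ r)) at every successor {u, w, y}.
    □(s → (¬r ∧ r)) fails at u, so □□(s → (¬r ∧ r)) is false at w.
      At u: □(s → (¬r ∧ r)) requires s → (¬r ∧ r) at every successor {u, v, w}.
        s → (¬r ∧ r) fails at v, so □(s → (¬r ∧ r)) is false at u.
Satisfying worlds: {v}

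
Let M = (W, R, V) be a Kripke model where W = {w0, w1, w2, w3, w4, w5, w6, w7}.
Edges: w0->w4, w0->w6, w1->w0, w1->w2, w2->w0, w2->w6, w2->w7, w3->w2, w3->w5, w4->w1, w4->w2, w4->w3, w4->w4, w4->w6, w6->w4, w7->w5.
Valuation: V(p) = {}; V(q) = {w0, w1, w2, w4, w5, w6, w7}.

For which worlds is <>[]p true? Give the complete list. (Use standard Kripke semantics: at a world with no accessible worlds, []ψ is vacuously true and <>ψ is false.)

Recall that []ψ holds at a world iff ψ holds at every accessible world, and <>ψ holds iff ψ holds at some accessible world.
Let φ = <>[]p. Evaluate φ at each world:
  w0 (successors {w4, w6}): φ is false.
  w1 (successors {w0, w2}): φ is false.
  w2 (successors {w0, w6, w7}): φ is false.
  w3 (successors {w2, w5}): φ is true.
  w4 (successors {w1, w2, w3, w4, w6}): φ is false.
  w5 (successors ∅): φ is false.
  w6 (successors {w4}): φ is false.
  w7 (successors {w5}): φ is true.
For instance, at w0:
  At w0: <>[]p requires []p at some successor in {w4, w6}.
    At w4: []p is false.
    At w6: []p is false.
  So <>[]p is false at w0.
Satisfying worlds: {w3, w7}

w3, w7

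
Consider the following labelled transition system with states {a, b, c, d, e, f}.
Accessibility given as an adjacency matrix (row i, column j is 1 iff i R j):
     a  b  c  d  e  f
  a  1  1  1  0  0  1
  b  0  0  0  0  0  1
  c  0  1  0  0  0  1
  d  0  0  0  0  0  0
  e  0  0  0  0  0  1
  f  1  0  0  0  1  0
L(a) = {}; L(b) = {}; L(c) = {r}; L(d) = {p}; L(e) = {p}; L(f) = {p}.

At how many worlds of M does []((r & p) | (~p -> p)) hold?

Let φ = []((r & p) | (~p -> p)). Evaluate φ at each world:
  a (successors {a, b, c, f}): φ is false.
  b (successors {f}): φ is true.
  c (successors {b, f}): φ is false.
  d (successors ∅): φ is true.
  e (successors {f}): φ is true.
  f (successors {a, e}): φ is false.
For instance, at a:
  At a: []((r & p) | (~p -> p)) requires (r & p) | (~p -> p) at every successor {a, b, c, f}.
    (r & p) | (~p -> p) fails at a, so []((r & p) | (~p -> p)) is false at a.
Satisfying worlds: {b, d, e}

3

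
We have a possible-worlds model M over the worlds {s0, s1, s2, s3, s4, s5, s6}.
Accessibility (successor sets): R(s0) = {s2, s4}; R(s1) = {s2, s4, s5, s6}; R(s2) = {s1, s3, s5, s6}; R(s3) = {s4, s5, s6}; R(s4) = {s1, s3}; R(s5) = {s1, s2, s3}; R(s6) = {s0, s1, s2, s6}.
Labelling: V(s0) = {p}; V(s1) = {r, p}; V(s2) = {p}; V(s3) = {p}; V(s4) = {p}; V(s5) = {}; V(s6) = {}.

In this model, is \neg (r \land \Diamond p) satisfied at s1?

At s1: r \land \Diamond p is true, so \neg (r \land \Diamond p) is false.
  At s1: r is true, \Diamond p is true, so r \land \Diamond p is true.
    At s1: \Diamond p requires p at some successor in {s2, s4, s5, s6}.
      p holds at s2, so \Diamond p is true at s1.

No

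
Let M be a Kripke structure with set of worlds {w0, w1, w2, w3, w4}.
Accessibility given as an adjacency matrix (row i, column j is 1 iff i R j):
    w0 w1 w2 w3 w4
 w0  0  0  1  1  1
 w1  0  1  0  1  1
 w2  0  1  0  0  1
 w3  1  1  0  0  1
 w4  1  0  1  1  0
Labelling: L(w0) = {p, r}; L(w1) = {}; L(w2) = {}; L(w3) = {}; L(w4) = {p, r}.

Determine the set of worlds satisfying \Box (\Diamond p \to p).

none

Recall that \Box ψ holds at a world iff ψ holds at every accessible world, and \Diamond ψ holds iff ψ holds at some accessible world.
Let φ = \Box (\Diamond p \to p). Evaluate φ at each world:
  w0 (successors {w2, w3, w4}): φ is false.
  w1 (successors {w1, w3, w4}): φ is false.
  w2 (successors {w1, w4}): φ is false.
  w3 (successors {w0, w1, w4}): φ is false.
  w4 (successors {w0, w2, w3}): φ is false.
For instance, at w3:
  At w3: \Box (\Diamond p \to p) requires \Diamond p \to p at every successor {w0, w1, w4}.
    \Diamond p \to p fails at w1, so \Box (\Diamond p \to p) is false at w3.
      At w1: \Diamond p is true, p is false, so \Diamond p \to p is false.
Satisfying worlds: none.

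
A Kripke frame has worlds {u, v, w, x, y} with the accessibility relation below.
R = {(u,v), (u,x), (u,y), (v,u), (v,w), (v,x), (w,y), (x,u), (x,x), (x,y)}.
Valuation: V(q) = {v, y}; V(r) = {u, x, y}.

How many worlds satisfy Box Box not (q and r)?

Recall that Box ψ holds at a world iff ψ holds at every accessible world, and Dia ψ holds iff ψ holds at some accessible world.
Let φ = Box Box not (q and r). Evaluate φ at each world:
  u (successors {v, x, y}): φ is false.
  v (successors {u, w, x}): φ is false.
  w (successors {y}): φ is true.
  x (successors {u, x, y}): φ is false.
  y (successors ∅): φ is true.
For instance, at w:
  At w: Box Box not (q and r) requires Box not (q and r) at every successor {y}.
      At y: no accessible worlds, so Box not (q and r) holds vacuously.
  So Box Box not (q and r) is true at w.
Satisfying worlds: {w, y}

2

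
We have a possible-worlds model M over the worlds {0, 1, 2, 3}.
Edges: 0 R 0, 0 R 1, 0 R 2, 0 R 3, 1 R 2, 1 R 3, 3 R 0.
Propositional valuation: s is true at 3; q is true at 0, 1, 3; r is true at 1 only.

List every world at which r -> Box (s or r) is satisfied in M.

Recall that Box ψ holds at a world iff ψ holds at every accessible world, and Dia ψ holds iff ψ holds at some accessible world.
Let φ = r -> Box (s or r). Evaluate φ at each world:
  0 (successors {0, 1, 2, 3}): φ is true.
  1 (successors {2, 3}): φ is false.
  2 (successors ∅): φ is true.
  3 (successors {0}): φ is true.
For instance, at 3:
  At 3: r is false, Box (s or r) is false, so r -> Box (s or r) is true.
    At 3: Box (s or r) requires s or r at every successor {0}.
      s or r fails at 0, so Box (s or r) is false at 3.
Satisfying worlds: {0, 2, 3}

0, 2, 3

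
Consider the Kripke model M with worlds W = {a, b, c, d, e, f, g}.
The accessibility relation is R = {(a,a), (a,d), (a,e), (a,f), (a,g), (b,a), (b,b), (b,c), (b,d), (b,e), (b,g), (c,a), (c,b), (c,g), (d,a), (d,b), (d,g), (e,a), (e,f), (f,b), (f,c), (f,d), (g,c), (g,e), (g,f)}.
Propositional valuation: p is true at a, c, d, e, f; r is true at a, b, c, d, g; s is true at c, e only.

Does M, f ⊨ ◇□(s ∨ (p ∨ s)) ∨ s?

Recall that □ψ holds at a world iff ψ holds at every accessible world, and ◇ψ holds iff ψ holds at some accessible world.
At f: ◇□(s ∨ (p ∨ s)) is false, s is false, so ◇□(s ∨ (p ∨ s)) ∨ s is false.
  At f: ◇□(s ∨ (p ∨ s)) requires □(s ∨ (p ∨ s)) at some successor in {b, c, d}.
    At b: □(s ∨ (p ∨ s)) is false.
    At c: □(s ∨ (p ∨ s)) is false.
    At d: □(s ∨ (p ∨ s)) is false.
  So ◇□(s ∨ (p ∨ s)) is false at f.

No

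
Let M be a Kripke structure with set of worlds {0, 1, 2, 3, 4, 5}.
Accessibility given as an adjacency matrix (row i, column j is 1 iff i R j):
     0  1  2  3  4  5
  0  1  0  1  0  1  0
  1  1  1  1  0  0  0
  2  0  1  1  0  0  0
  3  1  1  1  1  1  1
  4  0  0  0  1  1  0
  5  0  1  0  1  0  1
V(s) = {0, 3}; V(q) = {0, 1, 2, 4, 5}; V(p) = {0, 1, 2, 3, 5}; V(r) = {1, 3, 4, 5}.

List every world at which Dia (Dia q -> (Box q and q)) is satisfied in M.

0, 1, 2, 3, 5

Recall that Box ψ holds at a world iff ψ holds at every accessible world, and Dia ψ holds iff ψ holds at some accessible world.
Let φ = Dia (Dia q -> (Box q and q)). Evaluate φ at each world:
  0 (successors {0, 2, 4}): φ is true.
  1 (successors {0, 1, 2}): φ is true.
  2 (successors {1, 2}): φ is true.
  3 (successors {0, 1, 2, 3, 4, 5}): φ is true.
  4 (successors {3, 4}): φ is false.
  5 (successors {1, 3, 5}): φ is true.
For instance, at 3:
  At 3: Dia (Dia q -> (Box q and q)) requires Dia q -> (Box q and q) at some successor in {0, 1, 2, 3, 4, 5}.
    Dia q -> (Box q and q) holds at 0, so Dia (Dia q -> (Box q and q)) is true at 3.
      At 0: Dia q is true, Box q and q is true, so Dia q -> (Box q and q) is true.
Satisfying worlds: {0, 1, 2, 3, 5}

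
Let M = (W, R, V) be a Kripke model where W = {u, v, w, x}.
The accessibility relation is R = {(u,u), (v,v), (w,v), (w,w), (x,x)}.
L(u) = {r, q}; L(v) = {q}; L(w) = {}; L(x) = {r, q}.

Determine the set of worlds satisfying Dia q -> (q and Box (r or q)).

Let φ = Dia q -> (q and Box (r or q)). Evaluate φ at each world:
  u (successors {u}): φ is true.
  v (successors {v}): φ is true.
  w (successors {v, w}): φ is false.
  x (successors {x}): φ is true.
For instance, at w:
  At w: Dia q is true, q and Box (r or q) is false, so Dia q -> (q and Box (r or q)) is false.
    At w: Dia q requires q at some successor in {v, w}.
      q holds at v, so Dia q is true at w.
    At w: q is false, Box (r or q) is false, so q and Box (r or q) is false.
      At w: Box (r or q) requires r or q at every successor {v, w}.
        r or q fails at w, so Box (r or q) is false at w.
Satisfying worlds: {u, v, x}

u, v, x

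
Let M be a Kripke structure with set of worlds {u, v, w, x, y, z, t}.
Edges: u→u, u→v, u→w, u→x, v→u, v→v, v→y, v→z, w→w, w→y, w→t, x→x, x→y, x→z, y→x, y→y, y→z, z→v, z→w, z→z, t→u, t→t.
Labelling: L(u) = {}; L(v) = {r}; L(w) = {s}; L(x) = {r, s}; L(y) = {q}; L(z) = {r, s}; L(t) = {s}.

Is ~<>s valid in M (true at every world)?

No

Let φ = ~<>s. Evaluate φ at each world:
  u (successors {u, v, w, x}): φ is false.
  v (successors {u, v, y, z}): φ is false.
  w (successors {w, y, t}): φ is false.
  x (successors {x, y, z}): φ is false.
  y (successors {x, y, z}): φ is false.
  z (successors {v, w, z}): φ is false.
  t (successors {u, t}): φ is false.
Detail at u (counterexample):
  At u: <>s is true, so ~<>s is false.
    At u: <>s requires s at some successor in {u, v, w, x}.
      s holds at w, so <>s is true at u.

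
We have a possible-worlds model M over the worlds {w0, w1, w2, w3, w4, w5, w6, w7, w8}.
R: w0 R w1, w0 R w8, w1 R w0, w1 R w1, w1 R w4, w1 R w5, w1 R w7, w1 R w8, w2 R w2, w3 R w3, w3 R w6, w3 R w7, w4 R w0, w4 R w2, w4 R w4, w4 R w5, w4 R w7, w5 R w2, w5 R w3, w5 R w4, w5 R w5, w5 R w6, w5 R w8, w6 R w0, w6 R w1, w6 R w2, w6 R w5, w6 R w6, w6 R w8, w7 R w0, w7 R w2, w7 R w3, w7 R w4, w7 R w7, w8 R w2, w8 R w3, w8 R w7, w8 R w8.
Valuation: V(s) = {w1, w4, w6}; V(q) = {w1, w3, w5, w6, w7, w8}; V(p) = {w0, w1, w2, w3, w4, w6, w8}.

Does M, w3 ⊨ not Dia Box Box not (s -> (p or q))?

At w3: Dia Box Box not (s -> (p or q)) is false, so not Dia Box Box not (s -> (p or q)) is true.
  At w3: Dia Box Box not (s -> (p or q)) requires Box Box not (s -> (p or q)) at some successor in {w3, w6, w7}.
    At w3: Box Box not (s -> (p or q)) is false.
    At w6: Box Box not (s -> (p or q)) is false.
    At w7: Box Box not (s -> (p or q)) is false.
  So Dia Box Box not (s -> (p or q)) is false at w3.

Yes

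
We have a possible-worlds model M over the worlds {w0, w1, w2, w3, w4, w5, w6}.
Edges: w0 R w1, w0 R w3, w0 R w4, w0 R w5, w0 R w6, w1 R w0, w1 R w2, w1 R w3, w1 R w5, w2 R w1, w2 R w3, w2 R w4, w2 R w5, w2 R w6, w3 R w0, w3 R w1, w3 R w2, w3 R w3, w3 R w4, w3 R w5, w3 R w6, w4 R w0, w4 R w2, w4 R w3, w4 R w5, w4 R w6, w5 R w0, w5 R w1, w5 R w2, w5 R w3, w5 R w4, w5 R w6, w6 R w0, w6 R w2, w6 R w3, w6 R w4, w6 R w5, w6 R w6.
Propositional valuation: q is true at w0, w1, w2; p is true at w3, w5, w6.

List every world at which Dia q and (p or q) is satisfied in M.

w0, w1, w2, w3, w5, w6

Let φ = Dia q and (p or q). Evaluate φ at each world:
  w0 (successors {w1, w3, w4, w5, w6}): φ is true.
  w1 (successors {w0, w2, w3, w5}): φ is true.
  w2 (successors {w1, w3, w4, w5, w6}): φ is true.
  w3 (successors {w0, w1, w2, w3, w4, w5, w6}): φ is true.
  w4 (successors {w0, w2, w3, w5, w6}): φ is false.
  w5 (successors {w0, w1, w2, w3, w4, w6}): φ is true.
  w6 (successors {w0, w2, w3, w4, w5, w6}): φ is true.
For instance, at w2:
  At w2: Dia q is true, p or q is true, so Dia q and (p or q) is true.
    At w2: Dia q requires q at some successor in {w1, w3, w4, w5, w6}.
      q holds at w1, so Dia q is true at w2.
Satisfying worlds: {w0, w1, w2, w3, w5, w6}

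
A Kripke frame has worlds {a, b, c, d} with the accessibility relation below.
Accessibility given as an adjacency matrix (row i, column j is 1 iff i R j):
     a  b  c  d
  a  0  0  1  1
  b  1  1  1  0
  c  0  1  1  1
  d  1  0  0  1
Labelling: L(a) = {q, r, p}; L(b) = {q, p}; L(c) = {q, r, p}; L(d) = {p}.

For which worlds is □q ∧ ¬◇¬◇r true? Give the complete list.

Let φ = □q ∧ ¬◇¬◇r. Evaluate φ at each world:
  a (successors {c, d}): φ is false.
  b (successors {a, b, c}): φ is true.
  c (successors {b, c, d}): φ is false.
  d (successors {a, d}): φ is false.
For instance, at a:
  At a: □q is false, ¬◇¬◇r is true, so □q ∧ ¬◇¬◇r is false.
    At a: □q requires q at every successor {c, d}.
      q fails at d, so □q is false at a.
    At a: ◇¬◇r is false, so ¬◇¬◇r is true.
      At a: ◇¬◇r requires ¬◇r at some successor in {c, d}.
        At c: ¬◇r is false.
        At d: ¬◇r is false.
      So ◇¬◇r is false at a.
Satisfying worlds: {b}

b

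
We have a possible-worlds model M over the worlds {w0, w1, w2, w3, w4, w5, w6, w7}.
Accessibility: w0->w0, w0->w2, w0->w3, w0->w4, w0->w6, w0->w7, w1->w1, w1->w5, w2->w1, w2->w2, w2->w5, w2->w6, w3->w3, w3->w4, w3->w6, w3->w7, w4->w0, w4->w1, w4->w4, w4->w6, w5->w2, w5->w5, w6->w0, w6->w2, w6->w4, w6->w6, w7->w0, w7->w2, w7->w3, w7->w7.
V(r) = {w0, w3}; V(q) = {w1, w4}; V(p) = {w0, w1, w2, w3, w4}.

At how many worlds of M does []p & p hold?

Recall that []ψ holds at a world iff ψ holds at every accessible world, and <>ψ holds iff ψ holds at some accessible world.
Let φ = []p & p. Evaluate φ at each world:
  w0 (successors {w0, w2, w3, w4, w6, w7}): φ is false.
  w1 (successors {w1, w5}): φ is false.
  w2 (successors {w1, w2, w5, w6}): φ is false.
  w3 (successors {w3, w4, w6, w7}): φ is false.
  w4 (successors {w0, w1, w4, w6}): φ is false.
  w5 (successors {w2, w5}): φ is false.
  w6 (successors {w0, w2, w4, w6}): φ is false.
  w7 (successors {w0, w2, w3, w7}): φ is false.
For instance, at w1:
  At w1: []p is false, p is true, so []p & p is false.
    At w1: []p requires p at every successor {w1, w5}.
      p fails at w5, so []p is false at w1.
Satisfying worlds: none.

0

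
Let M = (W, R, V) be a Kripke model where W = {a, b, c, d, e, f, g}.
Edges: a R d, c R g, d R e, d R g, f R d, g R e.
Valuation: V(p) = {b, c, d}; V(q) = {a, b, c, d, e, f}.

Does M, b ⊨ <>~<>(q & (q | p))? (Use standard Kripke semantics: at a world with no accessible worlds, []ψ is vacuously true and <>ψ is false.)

No

At b: no accessible worlds, so <>~<>(q & (q | p)) is false.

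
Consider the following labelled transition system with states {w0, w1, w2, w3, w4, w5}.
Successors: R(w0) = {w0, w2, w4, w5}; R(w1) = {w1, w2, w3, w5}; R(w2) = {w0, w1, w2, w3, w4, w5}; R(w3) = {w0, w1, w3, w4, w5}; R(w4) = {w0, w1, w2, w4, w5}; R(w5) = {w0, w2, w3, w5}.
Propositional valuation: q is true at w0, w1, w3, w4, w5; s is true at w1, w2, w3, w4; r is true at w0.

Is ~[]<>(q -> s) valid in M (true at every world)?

Let φ = ~[]<>(q -> s). Evaluate φ at each world:
  w0 (successors {w0, w2, w4, w5}): φ is false.
  w1 (successors {w1, w2, w3, w5}): φ is false.
  w2 (successors {w0, w1, w2, w3, w4, w5}): φ is false.
  w3 (successors {w0, w1, w3, w4, w5}): φ is false.
  w4 (successors {w0, w1, w2, w4, w5}): φ is false.
  w5 (successors {w0, w2, w3, w5}): φ is false.
Detail at w0 (counterexample):
  At w0: []<>(q -> s) is true, so ~[]<>(q -> s) is false.
    At w0: []<>(q -> s) requires <>(q -> s) at every successor {w0, w2, w4, w5}.
      At w0: <>(q -> s) is true.
      At w2: <>(q -> s) is true.
      At w4: <>(q -> s) is true.
      At w5: <>(q -> s) is true.
    So []<>(q -> s) is true at w0.

No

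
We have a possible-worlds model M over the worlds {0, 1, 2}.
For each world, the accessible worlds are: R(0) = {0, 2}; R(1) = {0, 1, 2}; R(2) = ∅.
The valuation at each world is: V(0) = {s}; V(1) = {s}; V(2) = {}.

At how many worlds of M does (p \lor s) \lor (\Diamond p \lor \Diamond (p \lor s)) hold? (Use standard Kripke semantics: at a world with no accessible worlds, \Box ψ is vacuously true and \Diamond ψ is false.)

Let φ = (p \lor s) \lor (\Diamond p \lor \Diamond (p \lor s)). Evaluate φ at each world:
  0 (successors {0, 2}): φ is true.
  1 (successors {0, 1, 2}): φ is true.
  2 (successors ∅): φ is false.
For instance, at 0:
  At 0: p \lor s is true, \Diamond p \lor \Diamond (p \lor s) is true, so (p \lor s) \lor (\Diamond p \lor \Diamond (p \lor s)) is true.
    At 0: \Diamond p is false, \Diamond (p \lor s) is true, so \Diamond p \lor \Diamond (p \lor s) is true.
      At 0: \Diamond p requires p at some successor in {0, 2}.
        At 0: p is false.
        At 2: p is false.
      So \Diamond p is false at 0.
      At 0: \Diamond (p \lor s) requires p \lor s at some successor in {0, 2}.
        p \lor s holds at 0, so \Diamond (p \lor s) is true at 0.
Satisfying worlds: {0, 1}

2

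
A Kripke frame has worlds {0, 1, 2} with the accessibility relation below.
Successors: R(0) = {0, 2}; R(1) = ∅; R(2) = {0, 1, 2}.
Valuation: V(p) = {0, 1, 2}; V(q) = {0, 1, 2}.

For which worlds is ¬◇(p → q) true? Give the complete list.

1

Recall that ◇ψ holds at a world iff ψ holds at some accessible world.
Let φ = ¬◇(p → q). Evaluate φ at each world:
  0 (successors {0, 2}): φ is false.
  1 (successors ∅): φ is true.
  2 (successors {0, 1, 2}): φ is false.
For instance, at 2:
  At 2: ◇(p → q) is true, so ¬◇(p → q) is false.
    At 2: ◇(p → q) requires p → q at some successor in {0, 1, 2}.
      p → q holds at 0, so ◇(p → q) is true at 2.
Satisfying worlds: {1}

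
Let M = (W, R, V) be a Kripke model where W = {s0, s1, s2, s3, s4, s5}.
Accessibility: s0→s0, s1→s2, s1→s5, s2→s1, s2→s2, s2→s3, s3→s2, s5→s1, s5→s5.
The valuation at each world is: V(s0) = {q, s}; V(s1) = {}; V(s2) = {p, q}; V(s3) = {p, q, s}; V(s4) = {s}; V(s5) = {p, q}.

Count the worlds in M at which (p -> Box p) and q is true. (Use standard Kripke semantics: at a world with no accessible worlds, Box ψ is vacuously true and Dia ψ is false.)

Recall that Box ψ holds at a world iff ψ holds at every accessible world, and Dia ψ holds iff ψ holds at some accessible world.
Let φ = (p -> Box p) and q. Evaluate φ at each world:
  s0 (successors {s0}): φ is true.
  s1 (successors {s2, s5}): φ is false.
  s2 (successors {s1, s2, s3}): φ is false.
  s3 (successors {s2}): φ is true.
  s4 (successors ∅): φ is false.
  s5 (successors {s1, s5}): φ is false.
For instance, at s0:
  At s0: p -> Box p is true, q is true, so (p -> Box p) and q is true.
    At s0: p is false, Box p is false, so p -> Box p is true.
      At s0: Box p requires p at every successor {s0}.
        p fails at s0, so Box p is false at s0.
Satisfying worlds: {s0, s3}

2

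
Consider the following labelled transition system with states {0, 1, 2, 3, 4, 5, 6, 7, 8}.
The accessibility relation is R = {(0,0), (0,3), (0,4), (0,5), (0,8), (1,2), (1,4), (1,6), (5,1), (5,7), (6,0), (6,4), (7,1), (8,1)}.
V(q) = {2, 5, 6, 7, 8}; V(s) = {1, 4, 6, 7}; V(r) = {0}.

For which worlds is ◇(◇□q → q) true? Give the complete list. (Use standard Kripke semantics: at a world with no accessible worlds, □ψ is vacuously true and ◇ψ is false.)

0, 1, 5, 6

Let φ = ◇(◇□q → q). Evaluate φ at each world:
  0 (successors {0, 3, 4, 5, 8}): φ is true.
  1 (successors {2, 4, 6}): φ is true.
  2 (successors ∅): φ is false.
  3 (successors ∅): φ is false.
  4 (successors ∅): φ is false.
  5 (successors {1, 7}): φ is true.
  6 (successors {0, 4}): φ is true.
  7 (successors {1}): φ is false.
  8 (successors {1}): φ is false.
For instance, at 0:
  At 0: ◇(◇□q → q) requires ◇□q → q at some successor in {0, 3, 4, 5, 8}.
    ◇□q → q holds at 3, so ◇(◇□q → q) is true at 0.
      At 3: ◇□q is false, q is false, so ◇□q → q is true.
Satisfying worlds: {0, 1, 5, 6}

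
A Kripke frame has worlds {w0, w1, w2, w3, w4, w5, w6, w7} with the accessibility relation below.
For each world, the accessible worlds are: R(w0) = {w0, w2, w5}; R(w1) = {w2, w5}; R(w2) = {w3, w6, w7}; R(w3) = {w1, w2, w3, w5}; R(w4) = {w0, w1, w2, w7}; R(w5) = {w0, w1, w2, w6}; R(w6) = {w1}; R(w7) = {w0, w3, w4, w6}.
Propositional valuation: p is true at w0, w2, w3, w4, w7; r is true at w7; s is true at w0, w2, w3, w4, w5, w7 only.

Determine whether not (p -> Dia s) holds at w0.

No

At w0: p -> Dia s is true, so not (p -> Dia s) is false.
  At w0: p is true, Dia s is true, so p -> Dia s is true.
    At w0: Dia s requires s at some successor in {w0, w2, w5}.
      s holds at w0, so Dia s is true at w0.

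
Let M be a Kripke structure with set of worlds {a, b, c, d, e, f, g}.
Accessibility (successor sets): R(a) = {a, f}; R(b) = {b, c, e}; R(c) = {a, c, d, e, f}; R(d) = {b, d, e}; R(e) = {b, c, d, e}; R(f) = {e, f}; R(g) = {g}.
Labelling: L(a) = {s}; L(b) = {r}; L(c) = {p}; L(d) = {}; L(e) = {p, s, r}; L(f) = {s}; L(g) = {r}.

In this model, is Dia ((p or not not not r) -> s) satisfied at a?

Yes

Recall that Dia ψ holds at a world iff ψ holds at some accessible world.
At a: Dia ((p or not not not r) -> s) requires (p or not not not r) -> s at some successor in {a, f}.
  (p or not not not r) -> s holds at a, so Dia ((p or not not not r) -> s) is true at a.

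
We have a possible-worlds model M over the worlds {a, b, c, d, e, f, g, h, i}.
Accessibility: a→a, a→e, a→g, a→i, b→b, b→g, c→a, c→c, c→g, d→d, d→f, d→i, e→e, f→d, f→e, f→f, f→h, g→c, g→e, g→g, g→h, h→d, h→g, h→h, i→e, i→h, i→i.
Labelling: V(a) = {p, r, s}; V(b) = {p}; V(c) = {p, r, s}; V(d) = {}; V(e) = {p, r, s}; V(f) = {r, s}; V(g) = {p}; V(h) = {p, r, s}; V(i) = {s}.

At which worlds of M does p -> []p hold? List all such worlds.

Let φ = p -> []p. Evaluate φ at each world:
  a (successors {a, e, g, i}): φ is false.
  b (successors {b, g}): φ is true.
  c (successors {a, c, g}): φ is true.
  d (successors {d, f, i}): φ is true.
  e (successors {e}): φ is true.
  f (successors {d, e, f, h}): φ is true.
  g (successors {c, e, g, h}): φ is true.
  h (successors {d, g, h}): φ is false.
  i (successors {e, h, i}): φ is true.
For instance, at i:
  At i: p is false, []p is false, so p -> []p is true.
    At i: []p requires p at every successor {e, h, i}.
      p fails at i, so []p is false at i.
Satisfying worlds: {b, c, d, e, f, g, i}

b, c, d, e, f, g, i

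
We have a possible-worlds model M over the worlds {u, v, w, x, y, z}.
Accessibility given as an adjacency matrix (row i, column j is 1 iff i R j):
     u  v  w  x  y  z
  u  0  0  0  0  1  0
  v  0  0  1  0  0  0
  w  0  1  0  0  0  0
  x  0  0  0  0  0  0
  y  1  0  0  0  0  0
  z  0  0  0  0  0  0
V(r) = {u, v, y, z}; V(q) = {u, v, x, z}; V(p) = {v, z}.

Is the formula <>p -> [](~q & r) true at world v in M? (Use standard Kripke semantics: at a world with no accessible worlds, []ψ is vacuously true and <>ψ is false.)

Yes

At v: <>p is false, [](~q & r) is false, so <>p -> [](~q & r) is true.
  At v: <>p requires p at some successor in {w}.
    At w: p is false.
  So <>p is false at v.
  At v: [](~q & r) requires ~q & r at every successor {w}.
    ~q & r fails at w, so [](~q & r) is false at v.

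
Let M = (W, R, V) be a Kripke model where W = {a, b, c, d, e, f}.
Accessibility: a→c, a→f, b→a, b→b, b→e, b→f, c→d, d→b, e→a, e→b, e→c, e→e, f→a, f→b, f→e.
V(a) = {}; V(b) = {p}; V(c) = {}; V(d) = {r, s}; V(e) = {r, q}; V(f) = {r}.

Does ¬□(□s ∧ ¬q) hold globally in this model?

Yes

Let φ = ¬□(□s ∧ ¬q). Evaluate φ at each world:
  a (successors {c, f}): φ is true.
  b (successors {a, b, e, f}): φ is true.
  c (successors {d}): φ is true.
  d (successors {b}): φ is true.
  e (successors {a, b, c, e}): φ is true.
  f (successors {a, b, e}): φ is true.
For instance, at d:
  At d: □(□s ∧ ¬q) is false, so ¬□(□s ∧ ¬q) is true.
    At d: □(□s ∧ ¬q) requires □s ∧ ¬q at every successor {b}.
      □s ∧ ¬q fails at b, so □(□s ∧ ¬q) is false at d.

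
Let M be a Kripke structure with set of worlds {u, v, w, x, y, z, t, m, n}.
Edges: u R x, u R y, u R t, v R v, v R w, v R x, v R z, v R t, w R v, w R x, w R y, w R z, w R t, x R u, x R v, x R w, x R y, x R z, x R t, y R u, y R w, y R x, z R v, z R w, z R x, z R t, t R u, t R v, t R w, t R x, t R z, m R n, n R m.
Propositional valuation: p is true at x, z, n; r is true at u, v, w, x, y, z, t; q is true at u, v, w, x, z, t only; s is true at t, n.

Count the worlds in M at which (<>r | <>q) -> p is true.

Let φ = (<>r | <>q) -> p. Evaluate φ at each world:
  u (successors {x, y, t}): φ is false.
  v (successors {v, w, x, z, t}): φ is false.
  w (successors {v, x, y, z, t}): φ is false.
  x (successors {u, v, w, y, z, t}): φ is true.
  y (successors {u, w, x}): φ is false.
  z (successors {v, w, x, t}): φ is true.
  t (successors {u, v, w, x, z}): φ is false.
  m (successors {n}): φ is true.
  n (successors {m}): φ is true.
For instance, at m:
  At m: <>r | <>q is false, p is false, so (<>r | <>q) -> p is true.
    At m: <>r is false, <>q is false, so <>r | <>q is false.
      At m: <>r requires r at some successor in {n}.
        At n: r is false.
      So <>r is false at m.
      At m: <>q requires q at some successor in {n}.
        At n: q is false.
      So <>q is false at m.
Satisfying worlds: {x, z, m, n}

4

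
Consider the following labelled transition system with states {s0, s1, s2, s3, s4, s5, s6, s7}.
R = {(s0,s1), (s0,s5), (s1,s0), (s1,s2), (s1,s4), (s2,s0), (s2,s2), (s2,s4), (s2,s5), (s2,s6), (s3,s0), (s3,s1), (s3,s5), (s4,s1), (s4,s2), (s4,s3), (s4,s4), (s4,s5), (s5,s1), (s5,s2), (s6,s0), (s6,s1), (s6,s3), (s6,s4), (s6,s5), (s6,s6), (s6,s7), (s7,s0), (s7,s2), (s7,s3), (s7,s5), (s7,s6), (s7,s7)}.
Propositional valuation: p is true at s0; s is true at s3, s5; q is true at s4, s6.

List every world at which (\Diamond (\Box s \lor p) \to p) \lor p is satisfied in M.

Let φ = (\Diamond (\Box s \lor p) \to p) \lor p. Evaluate φ at each world:
  s0 (successors {s1, s5}): φ is true.
  s1 (successors {s0, s2, s4}): φ is false.
  s2 (successors {s0, s2, s4, s5, s6}): φ is false.
  s3 (successors {s0, s1, s5}): φ is false.
  s4 (successors {s1, s2, s3, s4, s5}): φ is true.
  s5 (successors {s1, s2}): φ is true.
  s6 (successors {s0, s1, s3, s4, s5, s6, s7}): φ is false.
  s7 (successors {s0, s2, s3, s5, s6, s7}): φ is false.
For instance, at s0:
  At s0: \Diamond (\Box s \lor p) \to p is true, p is true, so (\Diamond (\Box s \lor p) \to p) \lor p is true.
    At s0: \Diamond (\Box s \lor p) is false, p is true, so \Diamond (\Box s \lor p) \to p is true.
      At s0: \Diamond (\Box s \lor p) requires \Box s \lor p at some successor in {s1, s5}.
        At s1: \Box s \lor p is false.
        At s5: \Box s \lor p is false.
      So \Diamond (\Box s \lor p) is false at s0.
Satisfying worlds: {s0, s4, s5}

s0, s4, s5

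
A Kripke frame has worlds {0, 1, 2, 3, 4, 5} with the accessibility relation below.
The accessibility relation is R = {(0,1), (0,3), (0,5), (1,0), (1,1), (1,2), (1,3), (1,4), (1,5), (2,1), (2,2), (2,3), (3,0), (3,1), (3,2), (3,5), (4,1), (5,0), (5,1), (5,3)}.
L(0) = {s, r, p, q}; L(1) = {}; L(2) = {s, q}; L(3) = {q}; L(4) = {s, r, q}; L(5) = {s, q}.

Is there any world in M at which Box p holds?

No

Let φ = Box p. Evaluate φ at each world:
  0 (successors {1, 3, 5}): φ is false.
  1 (successors {0, 1, 2, 3, 4, 5}): φ is false.
  2 (successors {1, 2, 3}): φ is false.
  3 (successors {0, 1, 2, 5}): φ is false.
  4 (successors {1}): φ is false.
  5 (successors {0, 1, 3}): φ is false.
For instance, at 2:
  At 2: Box p requires p at every successor {1, 2, 3}.
    p fails at 1, so Box p is false at 2.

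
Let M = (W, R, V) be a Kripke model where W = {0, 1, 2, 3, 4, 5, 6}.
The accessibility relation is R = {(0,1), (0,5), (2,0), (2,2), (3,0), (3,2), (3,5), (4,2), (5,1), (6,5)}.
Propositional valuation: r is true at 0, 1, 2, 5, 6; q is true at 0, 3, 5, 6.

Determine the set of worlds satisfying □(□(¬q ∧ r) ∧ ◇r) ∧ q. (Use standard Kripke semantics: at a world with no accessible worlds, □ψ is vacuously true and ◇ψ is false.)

Let φ = □(□(¬q ∧ r) ∧ ◇r) ∧ q. Evaluate φ at each world:
  0 (successors {1, 5}): φ is false.
  1 (successors ∅): φ is false.
  2 (successors {0, 2}): φ is false.
  3 (successors {0, 2, 5}): φ is false.
  4 (successors {2}): φ is false.
  5 (successors {1}): φ is false.
  6 (successors {5}): φ is true.
For instance, at 6:
  At 6: □(□(¬q ∧ r) ∧ ◇r) is true, q is true, so □(□(¬q ∧ r) ∧ ◇r) ∧ q is true.
    At 6: □(□(¬q ∧ r) ∧ ◇r) requires □(¬q ∧ r) ∧ ◇r at every successor {5}.
      At 5: □(¬q ∧ r) ∧ ◇r is true.
    So □(□(¬q ∧ r) ∧ ◇r) is true at 6.
Satisfying worlds: {6}

6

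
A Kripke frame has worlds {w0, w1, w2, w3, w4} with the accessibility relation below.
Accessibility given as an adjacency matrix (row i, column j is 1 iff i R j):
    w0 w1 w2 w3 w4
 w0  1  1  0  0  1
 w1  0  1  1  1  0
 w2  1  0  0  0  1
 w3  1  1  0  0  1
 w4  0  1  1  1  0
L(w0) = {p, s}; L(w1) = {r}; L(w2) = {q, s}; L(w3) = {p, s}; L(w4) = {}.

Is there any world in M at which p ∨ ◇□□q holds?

Let φ = p ∨ ◇□□q. Evaluate φ at each world:
  w0 (successors {w0, w1, w4}): φ is true.
  w1 (successors {w1, w2, w3}): φ is false.
  w2 (successors {w0, w4}): φ is false.
  w3 (successors {w0, w1, w4}): φ is true.
  w4 (successors {w1, w2, w3}): φ is false.
Detail at w0 (witness):
  At w0: p is true, ◇□□q is false, so p ∨ ◇□□q is true.
    At w0: ◇□□q requires □□q at some successor in {w0, w1, w4}.
      At w0: □□q is false.
      At w1: □□q is false.
      At w4: □□q is false.
    So ◇□□q is false at w0.

Yes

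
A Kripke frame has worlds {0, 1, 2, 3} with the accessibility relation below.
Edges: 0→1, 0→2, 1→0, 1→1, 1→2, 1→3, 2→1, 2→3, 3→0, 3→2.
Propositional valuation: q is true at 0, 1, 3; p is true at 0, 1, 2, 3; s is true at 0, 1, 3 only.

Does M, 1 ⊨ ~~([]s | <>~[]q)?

Yes

At 1: ~([]s | <>~[]q) is false, so ~~([]s | <>~[]q) is true.
  At 1: []s | <>~[]q is true, so ~([]s | <>~[]q) is false.
    At 1: []s is false, <>~[]q is true, so []s | <>~[]q is true.
      At 1: []s requires s at every successor {0, 1, 2, 3}.
        s fails at 2, so []s is false at 1.
      At 1: <>~[]q requires ~[]q at some successor in {0, 1, 2, 3}.
        ~[]q holds at 0, so <>~[]q is true at 1.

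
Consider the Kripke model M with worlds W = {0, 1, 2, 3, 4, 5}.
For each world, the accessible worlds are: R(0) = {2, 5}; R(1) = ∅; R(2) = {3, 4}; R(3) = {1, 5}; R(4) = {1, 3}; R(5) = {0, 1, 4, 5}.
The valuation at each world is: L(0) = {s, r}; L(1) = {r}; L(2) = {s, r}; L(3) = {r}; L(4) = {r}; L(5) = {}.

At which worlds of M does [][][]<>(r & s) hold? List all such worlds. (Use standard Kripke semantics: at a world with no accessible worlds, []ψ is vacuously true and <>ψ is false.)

Let φ = [][][]<>(r & s). Evaluate φ at each world:
  0 (successors {2, 5}): φ is false.
  1 (successors ∅): φ is true.
  2 (successors {3, 4}): φ is false.
  3 (successors {1, 5}): φ is false.
  4 (successors {1, 3}): φ is false.
  5 (successors {0, 1, 4, 5}): φ is false.
For instance, at 5:
  At 5: [][][]<>(r & s) requires [][]<>(r & s) at every successor {0, 1, 4, 5}.
    [][]<>(r & s) fails at 0, so [][][]<>(r & s) is false at 5.
      At 0: [][]<>(r & s) requires []<>(r & s) at every successor {2, 5}.
        []<>(r & s) fails at 2, so [][]<>(r & s) is false at 0.
Satisfying worlds: {1}

1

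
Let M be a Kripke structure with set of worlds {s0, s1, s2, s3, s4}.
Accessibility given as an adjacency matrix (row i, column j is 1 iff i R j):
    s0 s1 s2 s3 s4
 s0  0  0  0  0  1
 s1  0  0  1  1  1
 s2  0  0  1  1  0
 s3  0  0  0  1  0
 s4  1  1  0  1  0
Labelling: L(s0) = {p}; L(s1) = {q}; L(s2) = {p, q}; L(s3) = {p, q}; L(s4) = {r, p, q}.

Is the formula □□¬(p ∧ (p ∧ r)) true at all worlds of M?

No

Let φ = □□¬(p ∧ (p ∧ r)). Evaluate φ at each world:
  s0 (successors {s4}): φ is true.
  s1 (successors {s2, s3, s4}): φ is true.
  s2 (successors {s2, s3}): φ is true.
  s3 (successors {s3}): φ is true.
  s4 (successors {s0, s1, s3}): φ is false.
Detail at s4 (counterexample):
  At s4: □□¬(p ∧ (p ∧ r)) requires □¬(p ∧ (p ∧ r)) at every successor {s0, s1, s3}.
    □¬(p ∧ (p ∧ r)) fails at s0, so □□¬(p ∧ (p ∧ r)) is false at s4.
      At s0: □¬(p ∧ (p ∧ r)) requires ¬(p ∧ (p ∧ r)) at every successor {s4}.
        ¬(p ∧ (p ∧ r)) fails at s4, so □¬(p ∧ (p ∧ r)) is false at s0.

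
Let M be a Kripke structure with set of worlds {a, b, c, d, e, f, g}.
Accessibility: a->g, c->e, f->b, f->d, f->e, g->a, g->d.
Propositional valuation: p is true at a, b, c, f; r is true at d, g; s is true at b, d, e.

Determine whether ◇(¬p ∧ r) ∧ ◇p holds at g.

Yes

Recall that ◇ψ holds at a world iff ψ holds at some accessible world.
At g: ◇(¬p ∧ r) is true, ◇p is true, so ◇(¬p ∧ r) ∧ ◇p is true.
  At g: ◇(¬p ∧ r) requires ¬p ∧ r at some successor in {a, d}.
    ¬p ∧ r holds at d, so ◇(¬p ∧ r) is true at g.
  At g: ◇p requires p at some successor in {a, d}.
    p holds at a, so ◇p is true at g.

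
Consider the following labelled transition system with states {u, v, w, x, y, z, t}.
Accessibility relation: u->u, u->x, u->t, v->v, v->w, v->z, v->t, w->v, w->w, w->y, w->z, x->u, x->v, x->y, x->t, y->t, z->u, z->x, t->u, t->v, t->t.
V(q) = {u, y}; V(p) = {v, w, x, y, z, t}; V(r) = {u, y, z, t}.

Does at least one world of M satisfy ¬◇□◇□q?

Yes

Recall that □ψ holds at a world iff ψ holds at every accessible world, and ◇ψ holds iff ψ holds at some accessible world.
Let φ = ¬◇□◇□q. Evaluate φ at each world:
  u (successors {u, x, t}): φ is true.
  v (successors {v, w, z, t}): φ is true.
  w (successors {v, w, y, z}): φ is true.
  x (successors {u, v, y, t}): φ is true.
  y (successors {t}): φ is true.
  z (successors {u, x}): φ is true.
  t (successors {u, v, t}): φ is true.
Detail at u (witness):
  At u: ◇□◇□q is false, so ¬◇□◇□q is true.
    At u: ◇□◇□q requires □◇□q at some successor in {u, x, t}.
      At u: □◇□q is false.
      At x: □◇□q is false.
      At t: □◇□q is false.
    So ◇□◇□q is false at u.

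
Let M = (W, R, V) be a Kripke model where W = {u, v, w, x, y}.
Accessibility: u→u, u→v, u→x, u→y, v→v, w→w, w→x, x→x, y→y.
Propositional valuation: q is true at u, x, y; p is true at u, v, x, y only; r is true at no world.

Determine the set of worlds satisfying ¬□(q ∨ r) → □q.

Recall that □ψ holds at a world iff ψ holds at every accessible world, and ◇ψ holds iff ψ holds at some accessible world.
Let φ = ¬□(q ∨ r) → □q. Evaluate φ at each world:
  u (successors {u, v, x, y}): φ is false.
  v (successors {v}): φ is false.
  w (successors {w, x}): φ is false.
  x (successors {x}): φ is true.
  y (successors {y}): φ is true.
For instance, at v:
  At v: ¬□(q ∨ r) is true, □q is false, so ¬□(q ∨ r) → □q is false.
    At v: □(q ∨ r) is false, so ¬□(q ∨ r) is true.
      At v: □(q ∨ r) requires q ∨ r at every successor {v}.
        q ∨ r fails at v, so □(q ∨ r) is false at v.
    At v: □q requires q at every successor {v}.
      q fails at v, so □q is false at v.
Satisfying worlds: {x, y}

x, y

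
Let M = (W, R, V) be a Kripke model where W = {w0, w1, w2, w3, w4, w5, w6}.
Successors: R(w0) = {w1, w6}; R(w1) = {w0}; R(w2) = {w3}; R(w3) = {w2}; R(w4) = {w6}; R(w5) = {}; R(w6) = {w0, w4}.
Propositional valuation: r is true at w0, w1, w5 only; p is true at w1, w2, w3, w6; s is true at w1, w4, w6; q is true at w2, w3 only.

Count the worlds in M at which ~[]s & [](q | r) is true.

Recall that []ψ holds at a world iff ψ holds at every accessible world, and <>ψ holds iff ψ holds at some accessible world.
Let φ = ~[]s & [](q | r). Evaluate φ at each world:
  w0 (successors {w1, w6}): φ is false.
  w1 (successors {w0}): φ is true.
  w2 (successors {w3}): φ is true.
  w3 (successors {w2}): φ is true.
  w4 (successors {w6}): φ is false.
  w5 (successors ∅): φ is false.
  w6 (successors {w0, w4}): φ is false.
For instance, at w6:
  At w6: ~[]s is true, [](q | r) is false, so ~[]s & [](q | r) is false.
    At w6: []s is false, so ~[]s is true.
      At w6: []s requires s at every successor {w0, w4}.
        s fails at w0, so []s is false at w6.
    At w6: [](q | r) requires q | r at every successor {w0, w4}.
      q | r fails at w4, so [](q | r) is false at w6.
Satisfying worlds: {w1, w2, w3}

3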